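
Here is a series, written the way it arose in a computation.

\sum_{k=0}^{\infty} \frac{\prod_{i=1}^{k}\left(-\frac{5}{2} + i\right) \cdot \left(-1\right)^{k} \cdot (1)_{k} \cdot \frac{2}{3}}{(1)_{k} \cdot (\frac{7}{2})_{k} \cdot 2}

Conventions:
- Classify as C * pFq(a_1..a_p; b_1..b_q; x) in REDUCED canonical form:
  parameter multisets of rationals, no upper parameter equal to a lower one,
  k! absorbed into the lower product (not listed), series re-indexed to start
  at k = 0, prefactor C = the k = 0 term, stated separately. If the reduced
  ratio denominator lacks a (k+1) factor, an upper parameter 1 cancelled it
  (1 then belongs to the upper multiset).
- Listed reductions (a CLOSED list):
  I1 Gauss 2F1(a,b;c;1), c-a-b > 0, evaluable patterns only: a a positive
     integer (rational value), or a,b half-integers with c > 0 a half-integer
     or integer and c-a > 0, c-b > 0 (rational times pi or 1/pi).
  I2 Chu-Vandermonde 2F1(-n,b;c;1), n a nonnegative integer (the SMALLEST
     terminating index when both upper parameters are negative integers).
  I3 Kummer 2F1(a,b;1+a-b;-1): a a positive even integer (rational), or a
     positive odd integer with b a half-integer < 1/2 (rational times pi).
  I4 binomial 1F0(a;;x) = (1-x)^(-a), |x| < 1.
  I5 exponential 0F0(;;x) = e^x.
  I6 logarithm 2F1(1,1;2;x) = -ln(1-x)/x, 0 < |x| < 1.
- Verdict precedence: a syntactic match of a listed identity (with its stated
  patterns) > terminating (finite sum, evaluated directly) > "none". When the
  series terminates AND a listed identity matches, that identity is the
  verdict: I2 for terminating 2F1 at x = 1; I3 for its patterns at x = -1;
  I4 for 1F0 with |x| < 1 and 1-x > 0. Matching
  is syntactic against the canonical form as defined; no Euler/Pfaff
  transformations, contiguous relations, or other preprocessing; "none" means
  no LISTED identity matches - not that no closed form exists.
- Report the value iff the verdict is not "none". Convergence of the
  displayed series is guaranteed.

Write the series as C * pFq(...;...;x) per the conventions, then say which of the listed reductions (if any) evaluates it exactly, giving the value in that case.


x = -1 here; the reduced form reads 2F1, upper {-\frac{3}{2}, 1}, lower {\frac{7}{2}}, C = \frac{1}{3}. Verdict at x = -1: Kummer (I3) matches (x = -1; c = \frac{7}{2} equals 1+a-b for upper {-\frac{3}{2}, 1}: listed pattern). Value: \frac{5}{32} \cdot \pi.

Key observation: t_0 = \frac{1}{3} here, and the running product (C = 1/3, x = -1) telescopes to a rising factorial.
Step ratio: r(k) = -1 * (k-\frac{3}{2}) (k+1) / [(k+\frac{7}{2}) (k+1)] - rational in k. x = -1; t_0 = \frac{1}{3}; negate the roots.


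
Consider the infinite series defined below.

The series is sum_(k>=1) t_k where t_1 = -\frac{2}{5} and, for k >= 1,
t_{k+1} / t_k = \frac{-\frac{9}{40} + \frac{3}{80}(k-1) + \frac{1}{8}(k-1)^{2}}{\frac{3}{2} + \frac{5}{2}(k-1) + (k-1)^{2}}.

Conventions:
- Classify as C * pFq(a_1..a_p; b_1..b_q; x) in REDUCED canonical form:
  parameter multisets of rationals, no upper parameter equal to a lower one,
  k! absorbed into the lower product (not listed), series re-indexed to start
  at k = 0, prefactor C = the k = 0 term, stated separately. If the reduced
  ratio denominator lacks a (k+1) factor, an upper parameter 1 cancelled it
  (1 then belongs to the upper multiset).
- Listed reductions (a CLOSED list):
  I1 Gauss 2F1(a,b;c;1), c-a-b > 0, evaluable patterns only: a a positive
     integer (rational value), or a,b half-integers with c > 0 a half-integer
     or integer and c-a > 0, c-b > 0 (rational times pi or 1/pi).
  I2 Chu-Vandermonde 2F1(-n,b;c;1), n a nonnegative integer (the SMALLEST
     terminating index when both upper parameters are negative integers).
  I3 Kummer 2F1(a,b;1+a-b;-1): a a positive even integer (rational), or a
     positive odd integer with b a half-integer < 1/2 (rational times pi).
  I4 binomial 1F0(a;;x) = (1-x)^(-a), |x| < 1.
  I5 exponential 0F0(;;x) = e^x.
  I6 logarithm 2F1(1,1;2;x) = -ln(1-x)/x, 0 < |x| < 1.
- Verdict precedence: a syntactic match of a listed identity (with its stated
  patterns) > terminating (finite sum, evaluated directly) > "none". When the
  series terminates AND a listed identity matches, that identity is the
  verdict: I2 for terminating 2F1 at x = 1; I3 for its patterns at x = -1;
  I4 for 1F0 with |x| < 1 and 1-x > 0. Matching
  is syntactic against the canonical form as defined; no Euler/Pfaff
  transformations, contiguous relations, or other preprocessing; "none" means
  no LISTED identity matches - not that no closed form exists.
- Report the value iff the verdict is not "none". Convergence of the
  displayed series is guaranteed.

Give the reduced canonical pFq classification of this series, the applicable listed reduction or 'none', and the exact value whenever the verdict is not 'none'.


The series (x = \frac{1}{8}) is 1F0: upper {-\frac{6}{5}}, lower {-}, prefactor -\frac{2}{5}. Verdict: this is the binomial series (I4) (the 1F0 binomial series: exponent 6/5, x = \frac{1}{8}). Exact value: \left(-\frac{2}{5}\right) \cdot \left(\frac{7}{8}\right)^{\frac{6}{5}}.

Structural cue: with t_0 = -\frac{2}{5}, the ratio is unreduced: k + 3/2 divides both sides (prefactor -2/5).
Consecutive-term ratio: r(k) = \frac{1}{8} * (k-\frac{6}{5}) / [(k+1)] - rational in k, leading ratio \frac{1}{8}; with t_0 = -\frac{2}{5}, classification follows.


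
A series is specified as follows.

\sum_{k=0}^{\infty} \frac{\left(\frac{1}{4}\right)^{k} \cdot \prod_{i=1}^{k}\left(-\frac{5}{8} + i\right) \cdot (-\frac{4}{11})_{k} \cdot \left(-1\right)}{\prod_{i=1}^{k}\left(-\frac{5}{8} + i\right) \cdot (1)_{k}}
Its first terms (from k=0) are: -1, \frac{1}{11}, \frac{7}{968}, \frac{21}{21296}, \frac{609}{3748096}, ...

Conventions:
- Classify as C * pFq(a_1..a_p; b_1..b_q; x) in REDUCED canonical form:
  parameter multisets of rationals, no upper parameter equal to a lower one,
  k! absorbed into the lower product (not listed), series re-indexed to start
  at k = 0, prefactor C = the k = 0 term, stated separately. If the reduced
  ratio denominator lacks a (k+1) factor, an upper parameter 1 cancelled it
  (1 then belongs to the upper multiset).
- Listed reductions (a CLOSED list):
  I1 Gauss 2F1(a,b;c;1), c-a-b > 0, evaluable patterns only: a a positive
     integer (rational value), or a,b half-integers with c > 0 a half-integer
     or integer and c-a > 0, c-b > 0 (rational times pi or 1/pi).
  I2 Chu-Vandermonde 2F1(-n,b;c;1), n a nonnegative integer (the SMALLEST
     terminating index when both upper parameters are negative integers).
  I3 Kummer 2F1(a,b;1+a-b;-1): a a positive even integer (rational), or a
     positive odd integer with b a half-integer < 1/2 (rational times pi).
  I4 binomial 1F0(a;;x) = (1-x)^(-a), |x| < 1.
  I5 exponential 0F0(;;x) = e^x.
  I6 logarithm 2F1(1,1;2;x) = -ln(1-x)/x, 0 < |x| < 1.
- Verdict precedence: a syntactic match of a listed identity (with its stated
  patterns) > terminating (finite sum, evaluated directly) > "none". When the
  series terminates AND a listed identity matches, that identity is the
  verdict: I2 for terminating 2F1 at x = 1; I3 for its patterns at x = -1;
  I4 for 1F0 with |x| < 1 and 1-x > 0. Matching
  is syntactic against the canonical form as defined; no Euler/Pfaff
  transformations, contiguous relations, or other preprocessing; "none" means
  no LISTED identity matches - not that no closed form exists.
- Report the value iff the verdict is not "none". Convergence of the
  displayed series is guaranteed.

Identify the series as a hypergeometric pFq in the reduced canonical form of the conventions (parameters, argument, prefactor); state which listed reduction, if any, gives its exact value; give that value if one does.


This is -1 * 1F0(-\frac{4}{11}; -; \frac{1}{4}) in reduced canonical form. Verdict (x = \frac{1}{4}): binomial (I4) applies (the 1F0 binomial series: exponent 4/11, x = \frac{1}{4}). Sum: \left(-1\right) \cdot \left(\frac{3}{4}\right)^{\frac{4}{11}}.

First insight: from the first term -1: the running product (C = -1, x = 1/4) telescopes to a rising factorial.
Consecutive-term ratio: r(k) = \frac{1}{4} * (k-\frac{4}{11}) / [(k+1)] ; factor over Q: parameters, x = \frac{1}{4}, and C = -1.


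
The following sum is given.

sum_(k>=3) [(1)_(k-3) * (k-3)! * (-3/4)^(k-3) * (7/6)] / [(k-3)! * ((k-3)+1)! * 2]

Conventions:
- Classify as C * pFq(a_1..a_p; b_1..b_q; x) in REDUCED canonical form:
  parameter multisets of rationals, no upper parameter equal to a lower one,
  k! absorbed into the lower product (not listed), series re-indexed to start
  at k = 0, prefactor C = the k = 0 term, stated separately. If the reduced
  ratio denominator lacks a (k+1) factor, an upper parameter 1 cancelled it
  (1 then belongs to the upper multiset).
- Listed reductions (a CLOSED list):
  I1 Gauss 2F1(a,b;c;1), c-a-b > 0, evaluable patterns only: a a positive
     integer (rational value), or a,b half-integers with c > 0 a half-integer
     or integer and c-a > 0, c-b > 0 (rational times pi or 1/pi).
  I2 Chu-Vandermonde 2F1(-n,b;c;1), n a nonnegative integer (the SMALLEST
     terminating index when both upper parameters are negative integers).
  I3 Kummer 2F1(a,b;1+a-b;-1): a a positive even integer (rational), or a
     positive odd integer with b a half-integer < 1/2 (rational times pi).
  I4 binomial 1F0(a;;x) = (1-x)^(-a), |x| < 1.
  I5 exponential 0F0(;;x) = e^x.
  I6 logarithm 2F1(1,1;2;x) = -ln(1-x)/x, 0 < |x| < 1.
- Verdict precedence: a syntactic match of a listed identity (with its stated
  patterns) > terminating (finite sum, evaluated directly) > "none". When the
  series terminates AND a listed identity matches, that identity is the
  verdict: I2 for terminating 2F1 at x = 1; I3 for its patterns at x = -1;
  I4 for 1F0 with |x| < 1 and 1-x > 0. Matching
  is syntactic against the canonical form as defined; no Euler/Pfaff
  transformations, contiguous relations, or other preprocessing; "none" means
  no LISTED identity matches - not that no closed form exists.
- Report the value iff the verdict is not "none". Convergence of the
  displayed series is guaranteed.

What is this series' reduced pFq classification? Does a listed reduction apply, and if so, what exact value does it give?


This is 7/12 * 2F1(1, 1; 2; -3/4) in reduced canonical form. Verdict: the I6 logarithm reduction applies (the logarithm: parameters (1,1;2), x = -3/4). Sum: (7/9) * ln(7/4).

Key step: x = (-3/4) and the denominator's factorial ratio (C = 7/12, x = -3/4) is a lower Pochhammer.
Term ratio: r(k) = (-3/4) * (k+1) (k+1) / [(k+2) (k+1)] - rational; roots negated = parameters, x = (-3/4), C = 7/12.


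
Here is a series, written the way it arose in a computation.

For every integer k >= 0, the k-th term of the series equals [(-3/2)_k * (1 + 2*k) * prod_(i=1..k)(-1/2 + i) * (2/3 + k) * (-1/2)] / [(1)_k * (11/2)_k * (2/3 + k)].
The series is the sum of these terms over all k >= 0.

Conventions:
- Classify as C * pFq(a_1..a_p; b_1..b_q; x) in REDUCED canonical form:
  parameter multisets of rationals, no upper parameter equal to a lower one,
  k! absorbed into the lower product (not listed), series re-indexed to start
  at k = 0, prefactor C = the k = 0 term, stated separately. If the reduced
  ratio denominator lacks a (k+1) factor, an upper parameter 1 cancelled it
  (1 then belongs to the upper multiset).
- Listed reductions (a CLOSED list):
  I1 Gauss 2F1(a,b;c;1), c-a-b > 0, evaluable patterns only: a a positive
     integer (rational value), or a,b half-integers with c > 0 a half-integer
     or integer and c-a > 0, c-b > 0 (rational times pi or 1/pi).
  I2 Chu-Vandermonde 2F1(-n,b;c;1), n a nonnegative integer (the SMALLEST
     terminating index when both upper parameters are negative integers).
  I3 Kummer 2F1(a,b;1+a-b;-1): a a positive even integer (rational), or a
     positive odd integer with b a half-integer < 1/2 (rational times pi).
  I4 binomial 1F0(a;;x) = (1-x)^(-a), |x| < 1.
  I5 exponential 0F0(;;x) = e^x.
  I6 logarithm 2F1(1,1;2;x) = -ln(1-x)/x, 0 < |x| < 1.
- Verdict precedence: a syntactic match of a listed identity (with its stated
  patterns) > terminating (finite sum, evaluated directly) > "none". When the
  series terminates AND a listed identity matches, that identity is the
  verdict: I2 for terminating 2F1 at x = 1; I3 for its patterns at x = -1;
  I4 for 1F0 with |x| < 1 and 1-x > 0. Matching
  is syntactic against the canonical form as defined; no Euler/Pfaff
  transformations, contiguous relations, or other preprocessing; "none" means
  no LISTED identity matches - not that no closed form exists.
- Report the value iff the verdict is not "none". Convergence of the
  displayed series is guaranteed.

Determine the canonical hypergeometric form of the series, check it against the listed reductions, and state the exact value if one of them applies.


With C = -1/2: the canonical form is 2F1(-3/2, 3/2; 11/2; 1). Verdict: the half-integer Gauss pattern (I1) applies (x = 1; upper {-3/2, 3/2} half-integers, c = 11/2 in the evaluable pattern). Exact value: (-6615/65536) * pi.

Key step: x = 1 and (1)_k (C = -1/2, x = 1) is k! itself.
Adjacent-term ratio: r(k) = 1 * (k-3/2) (k+3/2) / [(k+11/2) (k+1)] ; factor over Q: parameters, x = 1, and C = -1/2.


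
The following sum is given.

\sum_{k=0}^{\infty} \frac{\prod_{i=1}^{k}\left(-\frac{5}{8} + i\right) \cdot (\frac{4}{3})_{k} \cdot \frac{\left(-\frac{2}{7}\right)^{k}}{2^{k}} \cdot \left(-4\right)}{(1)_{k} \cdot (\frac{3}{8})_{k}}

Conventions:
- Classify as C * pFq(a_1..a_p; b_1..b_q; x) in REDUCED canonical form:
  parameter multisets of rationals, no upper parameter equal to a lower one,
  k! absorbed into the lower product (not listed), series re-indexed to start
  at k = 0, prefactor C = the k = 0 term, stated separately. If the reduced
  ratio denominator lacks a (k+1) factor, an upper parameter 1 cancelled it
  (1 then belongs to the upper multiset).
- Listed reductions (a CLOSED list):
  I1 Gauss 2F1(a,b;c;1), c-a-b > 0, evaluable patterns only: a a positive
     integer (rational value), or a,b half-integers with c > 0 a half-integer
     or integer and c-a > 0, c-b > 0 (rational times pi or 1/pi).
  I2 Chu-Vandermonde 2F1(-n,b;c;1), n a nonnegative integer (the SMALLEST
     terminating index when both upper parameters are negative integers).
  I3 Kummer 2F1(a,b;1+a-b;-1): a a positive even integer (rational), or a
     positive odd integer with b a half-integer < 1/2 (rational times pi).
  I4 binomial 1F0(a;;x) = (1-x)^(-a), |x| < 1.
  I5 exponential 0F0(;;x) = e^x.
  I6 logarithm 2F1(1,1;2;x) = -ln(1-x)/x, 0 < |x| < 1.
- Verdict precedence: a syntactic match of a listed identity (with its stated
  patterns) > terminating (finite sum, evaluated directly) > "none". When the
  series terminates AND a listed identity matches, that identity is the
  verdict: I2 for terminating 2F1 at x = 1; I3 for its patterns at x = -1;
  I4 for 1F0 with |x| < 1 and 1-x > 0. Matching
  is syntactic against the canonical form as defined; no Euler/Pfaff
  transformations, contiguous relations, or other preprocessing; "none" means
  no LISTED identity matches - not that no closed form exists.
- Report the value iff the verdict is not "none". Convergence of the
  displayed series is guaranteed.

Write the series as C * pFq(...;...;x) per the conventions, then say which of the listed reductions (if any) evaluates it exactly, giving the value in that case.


With C = -4: the canonical form is 1F0(\frac{4}{3}; -; -\frac{1}{7}). Verdict: the I4 binomial reduction matches (the 1F0 binomial series: exponent -4/3, x = -\frac{1}{7}). Its exact value is \left(-4\right) \cdot \left(\frac{8}{7}\right)^{-\frac{4}{3}}.

Structural cue: with t_0 = -4, the parameter 3/8 appears in both the upper and lower lists and cancels.
Consecutive-term ratio: r(k) = -\frac{1}{7} * (k+\frac{4}{3}) / [(k+1)] - poly over poly, x = -\frac{1}{7} from leading terms; C = -4 at k = 0.


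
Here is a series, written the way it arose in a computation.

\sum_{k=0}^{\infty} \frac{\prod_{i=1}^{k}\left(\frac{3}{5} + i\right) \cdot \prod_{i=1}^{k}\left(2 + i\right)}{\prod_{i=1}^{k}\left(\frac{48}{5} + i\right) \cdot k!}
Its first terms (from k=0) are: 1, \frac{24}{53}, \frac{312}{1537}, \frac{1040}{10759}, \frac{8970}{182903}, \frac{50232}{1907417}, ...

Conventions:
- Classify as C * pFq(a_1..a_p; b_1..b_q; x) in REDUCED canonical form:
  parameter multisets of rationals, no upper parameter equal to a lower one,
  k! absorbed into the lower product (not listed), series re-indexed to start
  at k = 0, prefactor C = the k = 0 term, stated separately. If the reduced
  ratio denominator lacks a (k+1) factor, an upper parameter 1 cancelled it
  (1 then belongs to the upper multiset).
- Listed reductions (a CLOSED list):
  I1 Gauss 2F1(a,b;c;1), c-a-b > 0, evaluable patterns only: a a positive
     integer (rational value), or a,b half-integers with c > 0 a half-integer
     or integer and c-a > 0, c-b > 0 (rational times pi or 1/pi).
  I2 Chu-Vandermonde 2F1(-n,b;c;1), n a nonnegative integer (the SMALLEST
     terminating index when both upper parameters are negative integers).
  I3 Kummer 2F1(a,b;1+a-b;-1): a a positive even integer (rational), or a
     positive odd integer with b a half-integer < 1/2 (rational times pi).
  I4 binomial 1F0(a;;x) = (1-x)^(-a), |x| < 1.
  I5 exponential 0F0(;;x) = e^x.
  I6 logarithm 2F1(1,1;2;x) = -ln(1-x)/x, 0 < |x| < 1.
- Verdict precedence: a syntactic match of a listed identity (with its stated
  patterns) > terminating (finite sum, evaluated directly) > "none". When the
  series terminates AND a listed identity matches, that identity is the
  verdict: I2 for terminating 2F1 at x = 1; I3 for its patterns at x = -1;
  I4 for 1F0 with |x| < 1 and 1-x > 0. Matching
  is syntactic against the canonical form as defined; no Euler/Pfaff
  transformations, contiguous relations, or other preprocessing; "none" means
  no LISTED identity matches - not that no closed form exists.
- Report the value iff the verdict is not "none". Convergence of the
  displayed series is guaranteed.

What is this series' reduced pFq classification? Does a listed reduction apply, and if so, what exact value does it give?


This is 1 * 2F1(\frac{8}{5}, 3; \frac{53}{5}; 1) in reduced canonical form. Verdict: Gauss's theorem (I1) matches (x = 1: the Gamma ratio telescopes since c-a-b = 6 > 0 and a = 3 in Z>0). Its exact value is \frac{1634}{875}.

Key observation: from the first term 1: the running product (prefactor 1) telescopes to a rising factorial.
Term ratio: r(k) = 1 * (k+\frac{8}{5}) (k+3) / [(k+\frac{53}{5}) (k+1)] ; factor over Q: parameters, x = 1, and C = 1.


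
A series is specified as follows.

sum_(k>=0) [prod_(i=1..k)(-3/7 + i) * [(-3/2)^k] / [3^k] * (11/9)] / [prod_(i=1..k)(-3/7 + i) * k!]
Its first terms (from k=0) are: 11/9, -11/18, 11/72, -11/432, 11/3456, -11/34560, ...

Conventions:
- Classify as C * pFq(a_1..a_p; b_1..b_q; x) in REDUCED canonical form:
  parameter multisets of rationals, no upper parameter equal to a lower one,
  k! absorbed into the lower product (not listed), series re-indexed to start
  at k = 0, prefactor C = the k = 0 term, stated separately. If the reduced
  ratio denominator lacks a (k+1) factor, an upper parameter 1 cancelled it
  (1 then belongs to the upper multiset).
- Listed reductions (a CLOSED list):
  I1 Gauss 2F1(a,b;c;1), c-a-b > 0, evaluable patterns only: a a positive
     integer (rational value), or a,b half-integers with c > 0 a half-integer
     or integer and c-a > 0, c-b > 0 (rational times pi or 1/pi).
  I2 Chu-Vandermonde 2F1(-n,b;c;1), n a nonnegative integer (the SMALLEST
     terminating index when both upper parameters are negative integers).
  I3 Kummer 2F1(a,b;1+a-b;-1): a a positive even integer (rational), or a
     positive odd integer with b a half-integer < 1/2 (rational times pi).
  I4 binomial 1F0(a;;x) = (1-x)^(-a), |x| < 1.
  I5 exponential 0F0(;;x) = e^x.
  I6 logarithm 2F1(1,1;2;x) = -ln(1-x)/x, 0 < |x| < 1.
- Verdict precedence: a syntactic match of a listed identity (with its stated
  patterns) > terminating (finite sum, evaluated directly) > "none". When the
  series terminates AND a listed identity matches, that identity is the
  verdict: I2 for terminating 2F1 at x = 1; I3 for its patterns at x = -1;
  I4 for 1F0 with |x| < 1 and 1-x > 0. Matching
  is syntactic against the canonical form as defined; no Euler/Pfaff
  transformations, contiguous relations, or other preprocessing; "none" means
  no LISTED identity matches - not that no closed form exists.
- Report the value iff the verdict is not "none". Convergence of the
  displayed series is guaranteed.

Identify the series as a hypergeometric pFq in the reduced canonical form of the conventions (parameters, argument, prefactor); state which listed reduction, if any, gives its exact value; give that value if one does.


Canonical form: C = 11/9 times 0F0 with upper {-}, lower {-}, x = -1/2. Verdict: the I5 exponential reduction applies (the 0F0 exponential series at x = -1/2). Hence: (11/9) * e^(-1/2).

First insight: t_0 being 11/9, the lower running product (C = 11/9, x = -1/2) is a rising factorial.
Ratio: r(k) = (-1/2) * 1 / [(k+1)] - poly over poly, x = (-1/2) from leading terms; C = 11/9 at k = 0.


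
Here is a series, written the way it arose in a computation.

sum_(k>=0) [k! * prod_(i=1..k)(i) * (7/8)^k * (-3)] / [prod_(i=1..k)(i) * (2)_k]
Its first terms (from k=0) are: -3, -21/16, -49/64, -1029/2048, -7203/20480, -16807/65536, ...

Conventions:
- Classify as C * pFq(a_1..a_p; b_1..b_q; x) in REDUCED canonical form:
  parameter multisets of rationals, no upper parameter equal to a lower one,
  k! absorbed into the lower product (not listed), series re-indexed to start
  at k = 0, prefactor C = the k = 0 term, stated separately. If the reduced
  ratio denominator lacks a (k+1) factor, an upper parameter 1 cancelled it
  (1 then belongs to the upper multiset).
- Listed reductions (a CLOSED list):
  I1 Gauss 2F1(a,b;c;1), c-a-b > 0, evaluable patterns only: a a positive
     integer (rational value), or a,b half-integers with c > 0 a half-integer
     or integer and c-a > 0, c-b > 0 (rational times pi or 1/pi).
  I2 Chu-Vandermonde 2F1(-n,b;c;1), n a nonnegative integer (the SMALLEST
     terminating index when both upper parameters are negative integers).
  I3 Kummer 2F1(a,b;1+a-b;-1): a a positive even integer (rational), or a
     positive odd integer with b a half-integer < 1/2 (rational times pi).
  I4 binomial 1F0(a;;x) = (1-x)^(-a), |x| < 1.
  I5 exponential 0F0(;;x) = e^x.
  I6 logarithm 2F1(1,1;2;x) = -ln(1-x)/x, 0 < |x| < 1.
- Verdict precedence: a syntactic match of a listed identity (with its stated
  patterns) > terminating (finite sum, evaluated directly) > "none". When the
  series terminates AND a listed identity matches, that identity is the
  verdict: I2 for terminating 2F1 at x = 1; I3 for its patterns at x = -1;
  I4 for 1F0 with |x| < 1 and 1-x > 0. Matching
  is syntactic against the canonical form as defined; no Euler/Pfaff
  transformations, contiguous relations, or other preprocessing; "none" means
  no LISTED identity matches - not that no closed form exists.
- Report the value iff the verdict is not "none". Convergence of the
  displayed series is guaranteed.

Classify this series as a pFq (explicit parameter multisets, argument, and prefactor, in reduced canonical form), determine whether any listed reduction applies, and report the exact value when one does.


This is -3 * 2F1(1, 1; 2; 7/8) in reduced canonical form. Verdict (x = 7/8): the logarithmic series (I6) applies (the logarithm: parameters (1,1;2), x = 7/8). Sum: (24/7) * ln(1/8).

Key step: t_0 being -3, the factorial ratio (C = -3, x = 7/8) (k+a-1)!/(a-1)! is a rising factorial (a)_k.
Adjacent-term ratio: r(k) = (7/8) * (k+1) (k+1) / [(k+2) (k+1)] - rational in k. x = (7/8); t_0 = -3; negate the roots.


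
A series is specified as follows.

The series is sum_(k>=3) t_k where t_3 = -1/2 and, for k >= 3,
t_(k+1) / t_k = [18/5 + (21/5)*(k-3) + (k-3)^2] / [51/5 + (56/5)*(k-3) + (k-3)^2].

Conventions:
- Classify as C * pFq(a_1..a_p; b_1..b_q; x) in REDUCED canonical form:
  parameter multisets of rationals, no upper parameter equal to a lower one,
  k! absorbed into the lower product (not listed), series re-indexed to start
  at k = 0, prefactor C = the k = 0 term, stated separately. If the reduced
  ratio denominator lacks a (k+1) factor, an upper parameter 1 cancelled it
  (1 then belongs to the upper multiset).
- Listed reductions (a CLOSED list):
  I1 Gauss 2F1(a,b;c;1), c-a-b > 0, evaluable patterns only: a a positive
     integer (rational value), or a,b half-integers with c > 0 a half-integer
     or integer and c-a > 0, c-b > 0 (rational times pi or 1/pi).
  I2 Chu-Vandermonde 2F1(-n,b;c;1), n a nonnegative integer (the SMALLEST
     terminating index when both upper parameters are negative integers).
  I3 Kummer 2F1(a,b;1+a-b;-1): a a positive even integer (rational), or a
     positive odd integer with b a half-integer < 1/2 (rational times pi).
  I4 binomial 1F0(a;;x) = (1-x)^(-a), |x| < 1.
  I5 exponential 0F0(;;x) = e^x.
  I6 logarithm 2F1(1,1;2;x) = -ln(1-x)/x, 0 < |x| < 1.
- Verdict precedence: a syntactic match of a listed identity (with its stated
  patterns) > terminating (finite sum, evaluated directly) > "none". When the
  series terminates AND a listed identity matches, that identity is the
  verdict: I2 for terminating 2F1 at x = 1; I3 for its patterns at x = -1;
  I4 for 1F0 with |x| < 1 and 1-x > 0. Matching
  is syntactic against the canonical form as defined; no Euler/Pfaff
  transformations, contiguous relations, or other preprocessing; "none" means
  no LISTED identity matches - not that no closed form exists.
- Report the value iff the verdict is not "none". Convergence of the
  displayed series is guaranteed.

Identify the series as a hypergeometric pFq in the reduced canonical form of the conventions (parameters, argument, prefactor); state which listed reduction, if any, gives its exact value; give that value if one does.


Prefactor -1/2, argument 1: 2F1 with upper {6/5, 3} over lower {51/5}. Verdict (x = 1): the Gauss summation I1 applies (x = 1: the Gamma ratio telescopes since c-a-b = 6 > 0 and a = 3 in Z>0). Exact value: -2829/3500.

First insight: x = 1 and roots of the ratio polynomials (prefactor -1/2) are the negated parameters.
Ratio: r(k) = 1 * (k+6/5) (k+3) / [(k+51/5) (k+1)] ; factor over Q: parameters, x = 1, and C = -1/2.


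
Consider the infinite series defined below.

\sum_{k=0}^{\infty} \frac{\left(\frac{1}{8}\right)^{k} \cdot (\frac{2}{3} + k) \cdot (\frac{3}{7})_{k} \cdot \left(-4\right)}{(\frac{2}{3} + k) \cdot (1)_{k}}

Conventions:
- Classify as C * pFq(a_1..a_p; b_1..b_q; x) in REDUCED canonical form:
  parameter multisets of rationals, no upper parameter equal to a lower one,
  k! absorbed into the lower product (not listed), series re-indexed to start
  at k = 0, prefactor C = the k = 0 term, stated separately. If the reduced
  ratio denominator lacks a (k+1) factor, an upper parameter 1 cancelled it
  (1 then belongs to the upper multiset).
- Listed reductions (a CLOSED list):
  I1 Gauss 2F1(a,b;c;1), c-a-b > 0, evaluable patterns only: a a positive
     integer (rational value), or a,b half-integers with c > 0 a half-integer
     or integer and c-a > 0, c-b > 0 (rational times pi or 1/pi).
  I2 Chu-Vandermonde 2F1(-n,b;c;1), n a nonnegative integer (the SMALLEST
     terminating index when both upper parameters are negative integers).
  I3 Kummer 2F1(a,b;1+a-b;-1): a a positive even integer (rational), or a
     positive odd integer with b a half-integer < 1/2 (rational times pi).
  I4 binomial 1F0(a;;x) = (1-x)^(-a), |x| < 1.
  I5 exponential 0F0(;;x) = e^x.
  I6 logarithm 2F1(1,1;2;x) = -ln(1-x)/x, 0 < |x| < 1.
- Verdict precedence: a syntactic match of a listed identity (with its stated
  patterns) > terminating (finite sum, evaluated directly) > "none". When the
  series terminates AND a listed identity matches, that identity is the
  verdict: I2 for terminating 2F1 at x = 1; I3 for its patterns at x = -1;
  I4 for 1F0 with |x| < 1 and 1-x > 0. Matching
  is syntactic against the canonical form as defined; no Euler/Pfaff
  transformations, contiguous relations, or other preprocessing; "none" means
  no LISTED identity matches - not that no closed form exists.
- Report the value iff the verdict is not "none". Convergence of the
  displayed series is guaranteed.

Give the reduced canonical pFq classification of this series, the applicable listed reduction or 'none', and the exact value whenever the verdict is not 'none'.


x = \frac{1}{8} here; the reduced form reads 1F0, upper {\frac{3}{7}}, lower {-}, C = -4. Verdict at x = \frac{1}{8}: the I4 binomial reduction matches (the 1F0 binomial series: exponent -3/7, x = \frac{1}{8}). Hence: \left(-4\right) \cdot \left(\frac{7}{8}\right)^{-\frac{3}{7}}.

The tell: x = \frac{1}{8} and (1)_k (prefactor -4) is k! itself.
Ratio: r(k) = \frac{1}{8} * (k+\frac{3}{7}) / [(k+1)] - rational; roots negated = parameters, x = \frac{1}{8}, C = -4.


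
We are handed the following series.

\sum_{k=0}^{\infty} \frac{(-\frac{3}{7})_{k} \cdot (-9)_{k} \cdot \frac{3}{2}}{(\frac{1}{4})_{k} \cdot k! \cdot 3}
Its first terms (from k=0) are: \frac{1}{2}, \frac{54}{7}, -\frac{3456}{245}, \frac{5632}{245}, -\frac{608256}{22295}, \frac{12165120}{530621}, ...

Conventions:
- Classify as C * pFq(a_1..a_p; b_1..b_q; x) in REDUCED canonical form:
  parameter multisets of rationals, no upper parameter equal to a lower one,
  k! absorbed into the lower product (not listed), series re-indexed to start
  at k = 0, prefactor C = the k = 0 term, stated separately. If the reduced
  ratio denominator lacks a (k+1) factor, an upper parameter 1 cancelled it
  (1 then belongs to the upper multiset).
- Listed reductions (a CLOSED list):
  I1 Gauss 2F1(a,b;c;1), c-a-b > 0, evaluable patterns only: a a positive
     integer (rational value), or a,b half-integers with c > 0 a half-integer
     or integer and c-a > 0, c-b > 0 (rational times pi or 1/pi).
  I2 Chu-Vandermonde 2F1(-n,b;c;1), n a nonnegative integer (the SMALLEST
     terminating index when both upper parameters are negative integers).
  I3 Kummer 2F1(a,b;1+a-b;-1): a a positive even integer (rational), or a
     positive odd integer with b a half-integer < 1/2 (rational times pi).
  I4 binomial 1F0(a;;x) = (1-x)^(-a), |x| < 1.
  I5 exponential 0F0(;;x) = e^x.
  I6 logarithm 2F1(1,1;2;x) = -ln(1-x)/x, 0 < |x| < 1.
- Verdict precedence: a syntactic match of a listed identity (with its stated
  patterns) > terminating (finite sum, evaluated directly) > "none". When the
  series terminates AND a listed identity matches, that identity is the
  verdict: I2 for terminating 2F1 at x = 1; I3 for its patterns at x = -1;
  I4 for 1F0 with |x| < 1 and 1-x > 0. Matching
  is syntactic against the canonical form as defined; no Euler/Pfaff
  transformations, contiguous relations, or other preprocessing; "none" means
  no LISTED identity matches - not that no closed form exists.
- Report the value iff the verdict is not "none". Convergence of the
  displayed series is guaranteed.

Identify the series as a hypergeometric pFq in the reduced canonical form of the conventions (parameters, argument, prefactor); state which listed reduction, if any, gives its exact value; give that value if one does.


Reduced: x = 1, 2F1, upper = {-9, -\frac{3}{7}}, lower = {\frac{1}{4}}, C = \frac{1}{2}. Verdict: this is Vandermonde's identity (I2) (terminating 2F1 at x = 1 with n = 9, b = -3/7, c = \frac{1}{4}). Hence: \frac{741426438717}{212986337746}.

Key observation: from the first term \frac{1}{2}: the constant factors (prefactor 1/2) combine into one prefactor.
Ratio: r(k) = 1 * (k-9) (k-\frac{3}{7}) / [(k+\frac{1}{4}) (k+1)] - rational; roots negated = parameters, x = 1, C = \frac{1}{2}.


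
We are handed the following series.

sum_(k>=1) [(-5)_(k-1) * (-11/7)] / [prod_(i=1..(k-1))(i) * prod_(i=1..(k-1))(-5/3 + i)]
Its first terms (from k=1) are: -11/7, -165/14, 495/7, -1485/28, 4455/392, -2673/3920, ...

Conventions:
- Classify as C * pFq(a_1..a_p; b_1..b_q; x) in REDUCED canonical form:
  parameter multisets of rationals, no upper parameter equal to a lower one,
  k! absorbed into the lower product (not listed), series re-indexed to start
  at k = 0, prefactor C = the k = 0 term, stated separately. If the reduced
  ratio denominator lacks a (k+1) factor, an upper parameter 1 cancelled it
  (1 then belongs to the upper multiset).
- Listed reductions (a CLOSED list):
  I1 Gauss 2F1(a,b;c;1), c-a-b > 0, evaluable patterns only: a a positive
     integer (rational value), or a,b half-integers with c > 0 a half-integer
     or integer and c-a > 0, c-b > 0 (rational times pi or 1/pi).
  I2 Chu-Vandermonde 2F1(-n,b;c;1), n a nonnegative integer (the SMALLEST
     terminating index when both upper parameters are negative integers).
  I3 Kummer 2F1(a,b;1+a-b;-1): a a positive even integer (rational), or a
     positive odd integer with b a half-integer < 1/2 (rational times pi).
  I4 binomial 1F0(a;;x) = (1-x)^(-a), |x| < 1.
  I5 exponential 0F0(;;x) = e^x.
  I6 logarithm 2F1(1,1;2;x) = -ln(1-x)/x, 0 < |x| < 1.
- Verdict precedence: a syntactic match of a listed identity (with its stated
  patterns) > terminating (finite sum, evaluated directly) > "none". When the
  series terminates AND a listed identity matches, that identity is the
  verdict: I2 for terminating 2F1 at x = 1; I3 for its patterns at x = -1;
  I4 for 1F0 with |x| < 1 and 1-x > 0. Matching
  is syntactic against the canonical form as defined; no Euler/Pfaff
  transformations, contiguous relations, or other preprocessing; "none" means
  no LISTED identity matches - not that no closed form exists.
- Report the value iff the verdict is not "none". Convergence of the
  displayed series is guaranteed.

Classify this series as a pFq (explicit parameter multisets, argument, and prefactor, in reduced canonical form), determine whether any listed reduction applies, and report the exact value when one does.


Key observation: with t_0 = -11/7, the lower running product (prefactor -11/7) is a rising factorial.
Consecutive-term ratio: r(k) = 1 * (k-5) / [(k-2/3) (k+1)] - rational in k, leading ratio 1; with t_0 = -11/7, classification follows.

With C = -11/7: the canonical form is 1F1(-5; -2/3; 1). Verdict: terminating. With -5 upstairs the series is a 6-term polynomial sum; evaluated term by term. Exact value: 58817/3920.


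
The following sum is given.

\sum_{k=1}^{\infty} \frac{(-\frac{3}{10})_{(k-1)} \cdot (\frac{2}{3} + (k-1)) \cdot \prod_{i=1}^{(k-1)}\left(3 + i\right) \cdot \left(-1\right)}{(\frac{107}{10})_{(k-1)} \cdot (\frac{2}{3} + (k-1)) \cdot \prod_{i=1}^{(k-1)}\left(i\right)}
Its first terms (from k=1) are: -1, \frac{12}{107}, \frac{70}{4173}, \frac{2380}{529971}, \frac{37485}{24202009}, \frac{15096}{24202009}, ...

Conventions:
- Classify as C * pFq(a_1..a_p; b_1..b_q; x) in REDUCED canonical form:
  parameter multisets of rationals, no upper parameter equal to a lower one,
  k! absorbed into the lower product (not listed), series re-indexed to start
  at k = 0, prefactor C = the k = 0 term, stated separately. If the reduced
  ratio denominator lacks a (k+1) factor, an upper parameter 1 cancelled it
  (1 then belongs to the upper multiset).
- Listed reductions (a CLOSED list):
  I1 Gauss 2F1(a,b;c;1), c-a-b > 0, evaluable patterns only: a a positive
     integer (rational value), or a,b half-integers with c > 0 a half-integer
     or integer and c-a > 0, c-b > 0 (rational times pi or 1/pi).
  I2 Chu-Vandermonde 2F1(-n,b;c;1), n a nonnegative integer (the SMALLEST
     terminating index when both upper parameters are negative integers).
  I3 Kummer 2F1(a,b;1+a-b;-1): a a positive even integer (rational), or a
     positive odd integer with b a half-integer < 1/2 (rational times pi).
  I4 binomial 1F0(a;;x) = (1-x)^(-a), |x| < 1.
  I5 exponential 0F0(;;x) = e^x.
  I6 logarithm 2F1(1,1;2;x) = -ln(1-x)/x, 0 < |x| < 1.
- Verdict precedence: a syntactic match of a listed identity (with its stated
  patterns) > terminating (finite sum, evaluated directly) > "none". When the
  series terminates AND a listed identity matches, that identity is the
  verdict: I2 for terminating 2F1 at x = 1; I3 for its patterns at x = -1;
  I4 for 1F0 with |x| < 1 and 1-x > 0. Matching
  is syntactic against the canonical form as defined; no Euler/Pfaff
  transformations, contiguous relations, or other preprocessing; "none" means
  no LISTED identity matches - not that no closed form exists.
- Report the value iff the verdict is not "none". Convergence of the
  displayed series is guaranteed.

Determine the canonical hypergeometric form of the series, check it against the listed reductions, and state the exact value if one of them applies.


Canonical form: C = -1 times 2F1 with upper {-\frac{3}{10}, 4}, lower {\frac{107}{10}}, x = 1. Verdict: Gauss (I1, integer-parameter pattern) applies (x = 1: the Gamma ratio telescopes since c-a-b = 7 > 0 and a = 4 in Z>0). Exact value: -\frac{2073181}{2400000}.

The tell: x = 1 and the running product (prefactor -1) telescopes to a rising factorial.
Adjacent-term ratio: r(k) = 1 * (k-\frac{3}{10}) (k+4) / [(k+\frac{107}{10}) (k+1)] - rational; roots negated = parameters, x = 1, C = -1.


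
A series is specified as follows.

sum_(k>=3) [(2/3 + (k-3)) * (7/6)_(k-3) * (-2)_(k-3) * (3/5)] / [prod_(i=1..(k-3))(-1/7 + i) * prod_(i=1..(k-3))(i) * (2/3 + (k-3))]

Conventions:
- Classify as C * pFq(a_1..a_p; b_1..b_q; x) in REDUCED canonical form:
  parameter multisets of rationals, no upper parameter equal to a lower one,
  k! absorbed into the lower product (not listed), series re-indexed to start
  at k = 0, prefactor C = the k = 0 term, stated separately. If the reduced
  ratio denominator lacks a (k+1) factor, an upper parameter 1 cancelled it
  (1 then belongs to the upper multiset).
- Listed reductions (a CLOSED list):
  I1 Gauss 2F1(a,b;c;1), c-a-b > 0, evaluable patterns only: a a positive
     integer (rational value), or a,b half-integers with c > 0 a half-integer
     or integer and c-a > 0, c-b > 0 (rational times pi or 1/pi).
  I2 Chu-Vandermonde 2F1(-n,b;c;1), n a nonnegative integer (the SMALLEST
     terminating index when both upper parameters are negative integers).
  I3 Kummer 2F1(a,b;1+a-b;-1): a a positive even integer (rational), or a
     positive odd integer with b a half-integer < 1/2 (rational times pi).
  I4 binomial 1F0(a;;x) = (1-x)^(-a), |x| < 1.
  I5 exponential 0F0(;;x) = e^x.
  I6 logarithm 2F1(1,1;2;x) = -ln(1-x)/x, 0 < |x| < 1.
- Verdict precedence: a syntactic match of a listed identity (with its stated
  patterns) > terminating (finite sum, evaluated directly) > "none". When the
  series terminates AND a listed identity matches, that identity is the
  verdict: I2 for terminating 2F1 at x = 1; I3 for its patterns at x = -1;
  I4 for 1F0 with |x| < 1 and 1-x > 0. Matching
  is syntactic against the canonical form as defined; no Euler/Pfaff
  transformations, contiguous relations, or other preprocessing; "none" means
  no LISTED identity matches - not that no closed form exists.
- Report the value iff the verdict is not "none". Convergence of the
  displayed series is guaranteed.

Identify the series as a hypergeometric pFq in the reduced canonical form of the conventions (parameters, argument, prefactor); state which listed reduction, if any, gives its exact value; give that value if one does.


Reduced: x = 1, 2F1, upper = {-2, 7/6}, lower = {6/7}, C = 3/5. Verdict: this is Vandermonde's identity (I2) (terminating 2F1 at x = 1 with n = 2, b = 7/6, c = 6/7). Value: -29/360.

First insight: with t_0 = 3/5, the product of the first k integers (prefactor 3/5) is k!.
Ratio: r(k) = 1 * (k-2) (k+7/6) / [(k+6/7) (k+1)] - rational in k. x = 1; t_0 = 3/5; negate the roots.


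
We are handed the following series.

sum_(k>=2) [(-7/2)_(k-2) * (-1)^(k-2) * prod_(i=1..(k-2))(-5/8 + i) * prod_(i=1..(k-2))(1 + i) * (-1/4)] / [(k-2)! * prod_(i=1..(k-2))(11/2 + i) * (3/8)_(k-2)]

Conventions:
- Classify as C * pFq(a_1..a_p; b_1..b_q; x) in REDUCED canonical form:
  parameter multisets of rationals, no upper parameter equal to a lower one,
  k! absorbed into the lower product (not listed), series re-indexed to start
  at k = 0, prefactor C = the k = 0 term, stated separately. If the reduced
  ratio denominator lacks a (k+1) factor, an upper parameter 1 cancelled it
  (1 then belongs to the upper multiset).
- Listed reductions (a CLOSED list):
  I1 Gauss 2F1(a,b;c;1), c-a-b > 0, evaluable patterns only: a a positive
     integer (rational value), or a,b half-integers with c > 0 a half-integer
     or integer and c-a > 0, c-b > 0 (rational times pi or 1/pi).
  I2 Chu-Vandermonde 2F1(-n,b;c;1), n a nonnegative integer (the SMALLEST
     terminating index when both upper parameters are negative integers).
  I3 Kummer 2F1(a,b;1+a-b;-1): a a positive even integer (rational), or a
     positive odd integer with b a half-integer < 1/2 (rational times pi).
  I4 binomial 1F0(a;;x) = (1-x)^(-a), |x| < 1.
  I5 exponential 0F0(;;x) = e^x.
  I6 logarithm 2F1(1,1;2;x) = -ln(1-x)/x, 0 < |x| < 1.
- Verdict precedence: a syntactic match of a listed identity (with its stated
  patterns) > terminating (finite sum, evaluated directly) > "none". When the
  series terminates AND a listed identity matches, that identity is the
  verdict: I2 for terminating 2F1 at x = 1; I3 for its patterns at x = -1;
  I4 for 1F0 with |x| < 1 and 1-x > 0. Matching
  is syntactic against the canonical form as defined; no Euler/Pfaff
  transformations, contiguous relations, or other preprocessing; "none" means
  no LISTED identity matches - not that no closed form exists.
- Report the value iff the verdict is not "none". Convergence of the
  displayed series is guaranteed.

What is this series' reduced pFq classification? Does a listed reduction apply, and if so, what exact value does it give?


With C = -1/4: the canonical form is 2F1(-7/2, 2; 13/2; -1). Verdict: Kummer (I3) applies (x = -1; c = 13/2 equals 1+a-b for upper {-7/2, 2}: listed pattern). Value: -11/16.

First insight: t_0 being -1/4, the parameter 3/8 appears in both the upper and lower lists and cancels.
Ratio: r(k) = (-1) * (k-7/2) (k+2) / [(k+13/2) (k+1)] - rational in k, leading ratio (-1); with t_0 = -1/4, classification follows.
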